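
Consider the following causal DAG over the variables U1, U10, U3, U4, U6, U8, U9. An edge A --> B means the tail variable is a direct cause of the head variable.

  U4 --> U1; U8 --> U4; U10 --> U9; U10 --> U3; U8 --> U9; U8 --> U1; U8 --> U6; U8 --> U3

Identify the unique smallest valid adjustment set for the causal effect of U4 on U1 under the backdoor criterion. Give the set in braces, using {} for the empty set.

Variables eligible for adjustment (non-descendants of U4, excluding U4 and U1): {U10, U3, U6, U8, U9}.
Backdoor paths from U4 to U1:
  P1: U4 <- U8 -> U1
The empty set is not sufficient: P1 (U4 <- U8 -> U1) has no collider blocking it and no conditioned non-collider, so it is open.
Try {U8}:
  P1: blocked at fork node U8 ∈ conditioning set.
{U8} contains no descendant of U4 and blocks every backdoor path.
No other singleton works — e.g. {U10} leaves P1 open — so {U8} is the unique smallest valid adjustment set.

{U8}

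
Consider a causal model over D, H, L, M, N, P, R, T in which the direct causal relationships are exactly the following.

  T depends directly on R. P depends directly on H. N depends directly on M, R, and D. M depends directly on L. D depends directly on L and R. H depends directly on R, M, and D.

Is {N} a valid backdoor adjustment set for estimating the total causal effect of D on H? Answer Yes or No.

No

Backdoor paths from D to H (paths whose first edge points into D):
  P1: D <- R -> H
  P2: D <- R -> N <- M -> H
  P3: D <- L -> M -> H
  P4: D <- L -> M -> N <- R -> H
Condition 1 (no descendant of D in the set): FAILS — N is a descendant of D.
Condition 2 (every backdoor path blocked by {N}):
  P1: open — no interior node is in the conditioning set.
  P2: open — collider(s) N are conditioned on (or have a conditioned descendant) and no non-collider on the path is in the set.
  P3: open — no interior node is in the conditioning set.
  P4: open — collider(s) N are conditioned on (or have a conditioned descendant) and no non-collider on the path is in the set.
{N} does not satisfy the backdoor criterion.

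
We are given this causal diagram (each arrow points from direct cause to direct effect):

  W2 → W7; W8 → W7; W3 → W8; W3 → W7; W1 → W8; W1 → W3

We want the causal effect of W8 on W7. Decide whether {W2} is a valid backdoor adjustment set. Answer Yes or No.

Backdoor paths from W8 to W7 (paths whose first edge points into W8):
  P1: W8 <- W1 -> W3 -> W7
  P2: W8 <- W3 -> W7
Condition 1 (no descendant of W8 in the set): holds — descendants of W8 are {W7}; none are in {W2}.
Condition 2 (every backdoor path blocked by {W2}):
  P1: open — no interior node is in the conditioning set.
  P2: open — no interior node is in the conditioning set.
{W2} does not satisfy the backdoor criterion.

No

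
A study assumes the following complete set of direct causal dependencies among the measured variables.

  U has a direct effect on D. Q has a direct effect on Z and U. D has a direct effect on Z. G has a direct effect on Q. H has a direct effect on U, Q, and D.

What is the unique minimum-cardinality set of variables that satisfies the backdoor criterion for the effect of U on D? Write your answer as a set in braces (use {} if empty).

{H}

Variables eligible for adjustment (non-descendants of U, excluding U and D): {G, H, Q}.
Backdoor paths from U to D:
  P1: U <- H -> Q -> Z <- D
  P2: U <- H -> D
  P3: U <- Q <- H -> D
  P4: U <- Q -> Z <- D
The empty set is not sufficient: P2 (U <- H -> D) has no collider blocking it and no conditioned non-collider, so it is open.
Try {H}:
  P1: blocked at fork node H ∈ conditioning set.
  P2: blocked at fork node H ∈ conditioning set.
  P3: blocked at fork node H ∈ conditioning set.
  P4: blocked at collider Z (neither it nor any descendant is in the conditioning set).
{H} contains no descendant of U and blocks every backdoor path.
No other singleton works — e.g. {G} leaves P2 open — so {H} is the unique smallest valid adjustment set.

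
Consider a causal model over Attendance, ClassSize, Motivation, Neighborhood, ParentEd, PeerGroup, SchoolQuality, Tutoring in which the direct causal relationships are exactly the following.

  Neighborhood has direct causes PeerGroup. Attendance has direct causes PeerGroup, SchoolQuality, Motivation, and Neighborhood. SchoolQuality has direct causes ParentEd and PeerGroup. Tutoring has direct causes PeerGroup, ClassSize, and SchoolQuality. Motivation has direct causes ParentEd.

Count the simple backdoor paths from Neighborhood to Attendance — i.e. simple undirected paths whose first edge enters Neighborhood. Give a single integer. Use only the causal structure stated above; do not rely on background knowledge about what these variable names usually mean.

5

A backdoor path from Neighborhood to Attendance is any simple undirected path whose first edge points into Neighborhood (i.e. leaves Neighborhood via a parent).
Parents of Neighborhood: {PeerGroup}.
Enumerating:
  P1: Neighborhood <- PeerGroup -> SchoolQuality <- ParentEd -> Motivation -> Attendance
  P2: Neighborhood <- PeerGroup -> SchoolQuality -> Attendance
  P3: Neighborhood <- PeerGroup -> Attendance
  P4: Neighborhood <- PeerGroup -> Tutoring <- SchoolQuality <- ParentEd -> Motivation -> Attendance
  P5: Neighborhood <- PeerGroup -> Tutoring <- SchoolQuality -> Attendance
That exhausts the simple backdoor paths. Count: 5.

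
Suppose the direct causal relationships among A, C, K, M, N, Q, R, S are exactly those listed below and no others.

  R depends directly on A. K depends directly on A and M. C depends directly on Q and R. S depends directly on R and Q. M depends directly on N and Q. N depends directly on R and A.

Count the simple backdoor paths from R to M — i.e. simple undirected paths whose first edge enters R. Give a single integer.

2

A backdoor path from R to M is any simple undirected path whose first edge points into R (i.e. leaves R via a parent).
Parents of R: {A}.
Enumerating:
  P1: R <- A -> N -> M
  P2: R <- A -> K <- M
That exhausts the simple backdoor paths. Count: 2.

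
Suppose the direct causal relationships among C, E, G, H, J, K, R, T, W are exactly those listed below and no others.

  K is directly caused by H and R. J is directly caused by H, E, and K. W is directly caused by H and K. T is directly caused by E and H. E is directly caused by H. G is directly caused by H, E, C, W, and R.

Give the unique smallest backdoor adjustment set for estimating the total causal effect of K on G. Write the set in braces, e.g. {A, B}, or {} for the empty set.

Variables eligible for adjustment (non-descendants of K, excluding K and G): {C, E, H, R, T}.
Backdoor paths from K to G:
  P1: K <- H -> E -> G
  P2: K <- H -> T <- E -> G
  P3: K <- H -> W -> G
  P4: K <- H -> J <- E -> G
  P5: K <- H -> G
  P6: K <- R -> G
The empty set is not sufficient: P1 (K <- H -> E -> G) has no collider blocking it and no conditioned non-collider, so it is open.
Try {H, R}:
  P1: blocked at fork node H ∈ conditioning set.
  P2: blocked at fork node H ∈ conditioning set.
  P3: blocked at fork node H ∈ conditioning set.
  P4: blocked at fork node H ∈ conditioning set.
  P5: blocked at fork node H ∈ conditioning set.
  P6: blocked at fork node R ∈ conditioning set.
{H, R} contains no descendant of K and blocks every backdoor path.
Every element of {H, R} is needed (dropping H leaves P1 open; dropping R leaves P6 open), so no proper subset is valid.
Among all size-2 subsets of the eligible variables, only {H, R} blocks every backdoor path, so it is the unique smallest valid adjustment set.

{H, R}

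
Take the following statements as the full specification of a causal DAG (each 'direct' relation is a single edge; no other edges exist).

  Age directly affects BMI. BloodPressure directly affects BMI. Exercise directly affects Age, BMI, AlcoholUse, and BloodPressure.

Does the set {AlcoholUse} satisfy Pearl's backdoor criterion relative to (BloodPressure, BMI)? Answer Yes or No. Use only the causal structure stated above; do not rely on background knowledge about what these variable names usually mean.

Backdoor paths from BloodPressure to BMI (paths whose first edge points into BloodPressure):
  P1: BloodPressure <- Exercise -> Age -> BMI
  P2: BloodPressure <- Exercise -> BMI
Condition 1 (no descendant of BloodPressure in the set): holds — descendants of BloodPressure are {BMI}; none are in {AlcoholUse}.
Condition 2 (every backdoor path blocked by {AlcoholUse}):
  P1: open — no interior node is in the conditioning set.
  P2: open — no interior node is in the conditioning set.
{AlcoholUse} does not satisfy the backdoor criterion.

No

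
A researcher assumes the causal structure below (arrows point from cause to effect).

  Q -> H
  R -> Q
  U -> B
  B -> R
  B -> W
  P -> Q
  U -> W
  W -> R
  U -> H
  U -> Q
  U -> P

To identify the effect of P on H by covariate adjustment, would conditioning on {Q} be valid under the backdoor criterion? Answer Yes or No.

No

Backdoor paths from P to H (paths whose first edge points into P):
  P1: P <- U -> B -> W -> R -> Q -> H
  P2: P <- U -> B -> R -> Q -> H
  P3: P <- U -> W <- B -> R -> Q -> H
  P4: P <- U -> W -> R -> Q -> H
  P5: P <- U -> Q -> H
  P6: P <- U -> H
Condition 1 (no descendant of P in the set): FAILS — Q is a descendant of P.
Condition 2 (every backdoor path blocked by {Q}):
  P1: blocked at chain node Q ∈ conditioning set.
  P2: blocked at chain node Q ∈ conditioning set.
  P3: blocked at chain node Q ∈ conditioning set.
  P4: blocked at chain node Q ∈ conditioning set.
  P5: blocked at chain node Q ∈ conditioning set.
  P6: open — no interior node is in the conditioning set.
{Q} does not satisfy the backdoor criterion.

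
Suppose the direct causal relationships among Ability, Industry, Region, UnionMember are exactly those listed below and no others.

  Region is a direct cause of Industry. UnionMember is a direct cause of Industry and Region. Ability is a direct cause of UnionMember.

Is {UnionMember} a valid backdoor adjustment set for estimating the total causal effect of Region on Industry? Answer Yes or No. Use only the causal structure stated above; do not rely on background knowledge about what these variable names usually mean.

Yes

Backdoor paths from Region to Industry (paths whose first edge points into Region):
  P1: Region <- UnionMember -> Industry
Condition 1 (no descendant of Region in the set): holds — descendants of Region are {Industry}; none are in {UnionMember}.
Condition 2 (every backdoor path blocked by {UnionMember}):
  P1: blocked at fork node UnionMember ∈ conditioning set.
{UnionMember} satisfies the backdoor criterion.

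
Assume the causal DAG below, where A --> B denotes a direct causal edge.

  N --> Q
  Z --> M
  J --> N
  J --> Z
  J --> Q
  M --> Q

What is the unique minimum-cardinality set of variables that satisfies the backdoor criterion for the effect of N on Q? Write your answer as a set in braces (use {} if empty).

Variables eligible for adjustment (non-descendants of N, excluding N and Q): {J, M, Z}.
Backdoor paths from N to Q:
  P1: N <- J -> Z -> M -> Q
  P2: N <- J -> Q
The empty set is not sufficient: P1 (N <- J -> Z -> M -> Q) has no collider blocking it and no conditioned non-collider, so it is open.
Try {J}:
  P1: blocked at fork node J ∈ conditioning set.
  P2: blocked at fork node J ∈ conditioning set.
{J} contains no descendant of N and blocks every backdoor path.
No other singleton works — e.g. {Z} leaves P2 open — so {J} is the unique smallest valid adjustment set.

{J}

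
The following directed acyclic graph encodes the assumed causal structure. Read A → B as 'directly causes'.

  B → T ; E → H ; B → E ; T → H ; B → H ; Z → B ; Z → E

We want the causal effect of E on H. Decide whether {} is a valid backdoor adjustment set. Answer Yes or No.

Backdoor paths from E to H (paths whose first edge points into E):
  P1: E <- Z -> B -> T -> H
  P2: E <- Z -> B -> H
  P3: E <- B -> T -> H
  P4: E <- B -> H
Condition 1 (no descendant of E in the set): holds — descendants of E are {H}; none are in {}.
Condition 2 (every backdoor path blocked by {}):
  P1: open — no interior node is in the conditioning set.
  P2: open — no interior node is in the conditioning set.
  P3: open — no interior node is in the conditioning set.
  P4: open — no interior node is in the conditioning set.
{} does not satisfy the backdoor criterion.

No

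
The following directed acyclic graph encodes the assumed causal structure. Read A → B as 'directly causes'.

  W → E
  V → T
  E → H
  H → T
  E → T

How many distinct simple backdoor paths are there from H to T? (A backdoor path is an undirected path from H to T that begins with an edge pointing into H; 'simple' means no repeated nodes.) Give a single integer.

1

A backdoor path from H to T is any simple undirected path whose first edge points into H (i.e. leaves H via a parent).
Parents of H: {E}.
Enumerating:
  P1: H <- E -> T
That exhausts the simple backdoor paths. Count: 1.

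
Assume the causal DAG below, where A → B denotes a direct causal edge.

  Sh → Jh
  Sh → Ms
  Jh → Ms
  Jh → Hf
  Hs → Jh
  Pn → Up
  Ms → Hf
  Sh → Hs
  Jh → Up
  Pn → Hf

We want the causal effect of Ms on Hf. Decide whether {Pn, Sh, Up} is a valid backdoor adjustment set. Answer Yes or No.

Backdoor paths from Ms to Hf (paths whose first edge points into Ms):
  P1: Ms <- Sh -> Hs -> Jh -> Hf
  P2: Ms <- Sh -> Hs -> Jh -> Up <- Pn -> Hf
  P3: Ms <- Sh -> Jh -> Hf
  P4: Ms <- Sh -> Jh -> Up <- Pn -> Hf
  P5: Ms <- Jh -> Hf
  P6: Ms <- Jh -> Up <- Pn -> Hf
Condition 1 (no descendant of Ms in the set): holds — descendants of Ms are {Hf}; none are in {Pn, Sh, Up}.
Condition 2 (every backdoor path blocked by {Pn, Sh, Up}):
  P1: blocked at fork node Sh ∈ conditioning set.
  P2: blocked at fork node Sh ∈ conditioning set.
  P3: blocked at fork node Sh ∈ conditioning set.
  P4: blocked at fork node Sh ∈ conditioning set.
  P5: open — no interior node is in the conditioning set.
  P6: blocked at fork node Pn ∈ conditioning set.
{Pn, Sh, Up} does not satisfy the backdoor criterion.

No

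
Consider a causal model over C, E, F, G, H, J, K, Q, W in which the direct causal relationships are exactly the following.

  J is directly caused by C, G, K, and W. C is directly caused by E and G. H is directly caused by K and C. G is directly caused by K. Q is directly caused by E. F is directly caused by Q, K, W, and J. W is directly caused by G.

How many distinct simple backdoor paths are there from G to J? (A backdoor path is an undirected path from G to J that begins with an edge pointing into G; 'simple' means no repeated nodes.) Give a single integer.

7

A backdoor path from G to J is any simple undirected path whose first edge points into G (i.e. leaves G via a parent).
Parents of G: {K}.
Enumerating:
  P1: G <- K -> J
  P2: G <- K -> F <- Q <- E -> C -> J
  P3: G <- K -> F <- W -> J
  P4: G <- K -> F <- J
  P5: G <- K -> H <- C <- E -> Q -> F <- W -> J
  P6: G <- K -> H <- C <- E -> Q -> F <- J
  P7: G <- K -> H <- C -> J
That exhausts the simple backdoor paths. Count: 7.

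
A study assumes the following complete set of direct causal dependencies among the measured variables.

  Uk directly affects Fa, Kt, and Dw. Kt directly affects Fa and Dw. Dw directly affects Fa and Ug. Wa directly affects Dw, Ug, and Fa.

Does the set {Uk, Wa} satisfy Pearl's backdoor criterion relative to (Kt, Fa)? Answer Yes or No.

Backdoor paths from Kt to Fa (paths whose first edge points into Kt):
  P1: Kt <- Uk -> Dw <- Wa -> Fa
  P2: Kt <- Uk -> Dw -> Fa
  P3: Kt <- Uk -> Dw -> Ug <- Wa -> Fa
  P4: Kt <- Uk -> Fa
Condition 1 (no descendant of Kt in the set): holds — descendants of Kt are {Dw, Fa, Ug}; none are in {Uk, Wa}.
Condition 2 (every backdoor path blocked by {Uk, Wa}):
  P1: blocked at fork node Uk ∈ conditioning set.
  P2: blocked at fork node Uk ∈ conditioning set.
  P3: blocked at fork node Uk ∈ conditioning set.
  P4: blocked at fork node Uk ∈ conditioning set.
{Uk, Wa} satisfies the backdoor criterion.

Yes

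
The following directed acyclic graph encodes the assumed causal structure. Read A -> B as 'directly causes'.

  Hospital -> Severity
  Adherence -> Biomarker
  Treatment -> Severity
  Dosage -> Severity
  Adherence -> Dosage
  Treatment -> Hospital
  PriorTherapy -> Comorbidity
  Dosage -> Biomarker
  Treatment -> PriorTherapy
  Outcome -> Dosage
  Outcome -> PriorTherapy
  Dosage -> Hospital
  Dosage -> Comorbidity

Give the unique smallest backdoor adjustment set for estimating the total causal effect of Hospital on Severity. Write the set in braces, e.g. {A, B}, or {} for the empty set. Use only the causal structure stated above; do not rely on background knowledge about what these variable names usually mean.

{Dosage, Treatment}

Variables eligible for adjustment (non-descendants of Hospital, excluding Hospital and Severity): {Adherence, Biomarker, Comorbidity, Dosage, Outcome, PriorTherapy, Treatment}.
Backdoor paths from Hospital to Severity:
  P1: Hospital <- Treatment -> PriorTherapy <- Outcome -> Dosage -> Severity
  P2: Hospital <- Treatment -> PriorTherapy -> Comorbidity <- Dosage -> Severity
  P3: Hospital <- Treatment -> Severity
  P4: Hospital <- Dosage <- Outcome -> PriorTherapy <- Treatment -> Severity
  P5: Hospital <- Dosage -> Comorbidity <- PriorTherapy <- Treatment -> Severity
  P6: Hospital <- Dosage -> Severity
The empty set is not sufficient: P3 (Hospital <- Treatment -> Severity) has no collider blocking it and no conditioned non-collider, so it is open.
Try {Dosage, Treatment}:
  P1: blocked at fork node Treatment ∈ conditioning set.
  P2: blocked at fork node Treatment ∈ conditioning set.
  P3: blocked at fork node Treatment ∈ conditioning set.
  P4: blocked at chain node Dosage ∈ conditioning set.
  P5: blocked at fork node Dosage ∈ conditioning set.
  P6: blocked at fork node Dosage ∈ conditioning set.
{Dosage, Treatment} contains no descendant of Hospital and blocks every backdoor path.
Every element of {Dosage, Treatment} is needed (dropping Dosage leaves P6 open; dropping Treatment leaves P3 open), so no proper subset is valid.
Among all size-2 subsets of the eligible variables, only {Dosage, Treatment} blocks every backdoor path, so it is the unique smallest valid adjustment set.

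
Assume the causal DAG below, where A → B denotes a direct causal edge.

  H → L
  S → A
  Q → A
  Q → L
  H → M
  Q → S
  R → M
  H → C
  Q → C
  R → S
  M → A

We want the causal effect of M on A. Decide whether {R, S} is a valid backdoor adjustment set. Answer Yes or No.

Backdoor paths from M to A (paths whose first edge points into M):
  P1: M <- R -> S <- Q -> A
  P2: M <- R -> S -> A
  P3: M <- H -> C <- Q -> S -> A
  P4: M <- H -> C <- Q -> A
  P5: M <- H -> L <- Q -> S -> A
  P6: M <- H -> L <- Q -> A
Condition 1 (no descendant of M in the set): holds — descendants of M are {A}; none are in {R, S}.
Condition 2 (every backdoor path blocked by {R, S}):
  P1: blocked at fork node R ∈ conditioning set.
  P2: blocked at fork node R ∈ conditioning set.
  P3: blocked at collider C (neither it nor any descendant is in the conditioning set).
  P4: blocked at collider C (neither it nor any descendant is in the conditioning set).
  P5: blocked at collider L (neither it nor any descendant is in the conditioning set).
  P6: blocked at collider L (neither it nor any descendant is in the conditioning set).
{R, S} satisfies the backdoor criterion.

Yes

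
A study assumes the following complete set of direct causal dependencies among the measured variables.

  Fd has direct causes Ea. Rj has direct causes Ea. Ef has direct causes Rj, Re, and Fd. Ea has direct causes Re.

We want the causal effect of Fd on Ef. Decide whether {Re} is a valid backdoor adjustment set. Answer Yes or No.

Backdoor paths from Fd to Ef (paths whose first edge points into Fd):
  P1: Fd <- Ea <- Re -> Ef
  P2: Fd <- Ea -> Rj -> Ef
Condition 1 (no descendant of Fd in the set): holds — descendants of Fd are {Ef}; none are in {Re}.
Condition 2 (every backdoor path blocked by {Re}):
  P1: blocked at fork node Re ∈ conditioning set.
  P2: open — no interior node is in the conditioning set.
{Re} does not satisfy the backdoor criterion.

No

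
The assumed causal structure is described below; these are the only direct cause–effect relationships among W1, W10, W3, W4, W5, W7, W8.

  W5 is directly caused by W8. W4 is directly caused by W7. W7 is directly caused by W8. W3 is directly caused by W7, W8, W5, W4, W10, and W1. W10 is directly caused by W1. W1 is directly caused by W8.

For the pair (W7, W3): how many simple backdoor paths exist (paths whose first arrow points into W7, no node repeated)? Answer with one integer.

A backdoor path from W7 to W3 is any simple undirected path whose first edge points into W7 (i.e. leaves W7 via a parent).
Parents of W7: {W8}.
Enumerating:
  P1: W7 <- W8 -> W1 -> W10 -> W3
  P2: W7 <- W8 -> W1 -> W3
  P3: W7 <- W8 -> W5 -> W3
  P4: W7 <- W8 -> W3
That exhausts the simple backdoor paths. Count: 4.

4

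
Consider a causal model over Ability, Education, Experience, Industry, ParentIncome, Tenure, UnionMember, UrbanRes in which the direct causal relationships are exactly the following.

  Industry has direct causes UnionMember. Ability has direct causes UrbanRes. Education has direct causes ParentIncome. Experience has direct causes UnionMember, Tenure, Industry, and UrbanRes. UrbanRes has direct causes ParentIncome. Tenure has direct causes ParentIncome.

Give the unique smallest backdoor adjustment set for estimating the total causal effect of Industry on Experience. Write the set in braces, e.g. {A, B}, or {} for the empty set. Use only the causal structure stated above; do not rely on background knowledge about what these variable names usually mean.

{UnionMember}

Variables eligible for adjustment (non-descendants of Industry, excluding Industry and Experience): {Ability, Education, ParentIncome, Tenure, UnionMember, UrbanRes}.
Backdoor paths from Industry to Experience:
  P1: Industry <- UnionMember -> Experience
The empty set is not sufficient: P1 (Industry <- UnionMember -> Experience) has no collider blocking it and no conditioned non-collider, so it is open.
Try {UnionMember}:
  P1: blocked at fork node UnionMember ∈ conditioning set.
{UnionMember} contains no descendant of Industry and blocks every backdoor path.
No other singleton works — e.g. {ParentIncome} leaves P1 open — so {UnionMember} is the unique smallest valid adjustment set.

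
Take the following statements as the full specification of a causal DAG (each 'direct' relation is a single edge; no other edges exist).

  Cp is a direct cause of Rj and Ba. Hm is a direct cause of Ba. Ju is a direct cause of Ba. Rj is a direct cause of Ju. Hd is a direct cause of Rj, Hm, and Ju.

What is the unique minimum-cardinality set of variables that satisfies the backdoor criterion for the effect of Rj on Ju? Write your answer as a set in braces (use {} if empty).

Variables eligible for adjustment (non-descendants of Rj, excluding Rj and Ju): {Cp, Hd, Hm}.
Backdoor paths from Rj to Ju:
  P1: Rj <- Cp -> Ba <- Hm <- Hd -> Ju
  P2: Rj <- Cp -> Ba <- Ju
  P3: Rj <- Hd -> Hm -> Ba <- Ju
  P4: Rj <- Hd -> Ju
The empty set is not sufficient: P4 (Rj <- Hd -> Ju) has no collider blocking it and no conditioned non-collider, so it is open.
Try {Hd}:
  P1: blocked at collider Ba (neither it nor any descendant is in the conditioning set).
  P2: blocked at collider Ba (neither it nor any descendant is in the conditioning set).
  P3: blocked at fork node Hd ∈ conditioning set.
  P4: blocked at fork node Hd ∈ conditioning set.
{Hd} contains no descendant of Rj and blocks every backdoor path.
No other singleton works — e.g. {Cp} leaves P4 open — so {Hd} is the unique smallest valid adjustment set.

{Hd}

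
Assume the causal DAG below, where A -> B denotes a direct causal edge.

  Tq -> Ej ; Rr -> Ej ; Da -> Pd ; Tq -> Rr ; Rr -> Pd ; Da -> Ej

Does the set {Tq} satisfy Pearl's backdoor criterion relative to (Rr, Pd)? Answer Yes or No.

Yes

Backdoor paths from Rr to Pd (paths whose first edge points into Rr):
  P1: Rr <- Tq -> Ej <- Da -> Pd
Condition 1 (no descendant of Rr in the set): holds — descendants of Rr are {Ej, Pd}; none are in {Tq}.
Condition 2 (every backdoor path blocked by {Tq}):
  P1: blocked at fork node Tq ∈ conditioning set.
{Tq} satisfies the backdoor criterion.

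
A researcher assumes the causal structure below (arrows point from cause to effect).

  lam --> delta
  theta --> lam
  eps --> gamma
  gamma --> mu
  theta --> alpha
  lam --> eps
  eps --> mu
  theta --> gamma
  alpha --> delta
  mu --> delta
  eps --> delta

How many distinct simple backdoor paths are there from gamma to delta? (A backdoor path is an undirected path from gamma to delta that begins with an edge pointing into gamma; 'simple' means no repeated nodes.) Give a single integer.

8

A backdoor path from gamma to delta is any simple undirected path whose first edge points into gamma (i.e. leaves gamma via a parent).
Parents of gamma: {eps, theta}.
Enumerating:
  P1: gamma <- theta -> lam -> eps -> mu -> delta
  P2: gamma <- theta -> lam -> eps -> delta
  P3: gamma <- theta -> lam -> delta
  P4: gamma <- theta -> alpha -> delta
  P5: gamma <- eps <- lam <- theta -> alpha -> delta
  P6: gamma <- eps <- lam -> delta
  P7: gamma <- eps -> mu -> delta
  P8: gamma <- eps -> delta
That exhausts the simple backdoor paths. Count: 8.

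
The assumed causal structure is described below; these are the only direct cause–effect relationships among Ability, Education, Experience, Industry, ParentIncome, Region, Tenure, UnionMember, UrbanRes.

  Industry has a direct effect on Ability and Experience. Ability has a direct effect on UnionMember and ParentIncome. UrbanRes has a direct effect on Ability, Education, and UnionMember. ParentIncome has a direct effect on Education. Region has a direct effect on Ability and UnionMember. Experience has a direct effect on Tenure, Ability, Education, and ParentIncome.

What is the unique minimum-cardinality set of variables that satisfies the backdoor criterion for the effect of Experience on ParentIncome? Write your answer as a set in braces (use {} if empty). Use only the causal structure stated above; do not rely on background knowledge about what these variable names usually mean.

Variables eligible for adjustment (non-descendants of Experience, excluding Experience and ParentIncome): {Industry, Region, UrbanRes}.
Backdoor paths from Experience to ParentIncome:
  P1: Experience <- Industry -> Ability <- UrbanRes -> Education <- ParentIncome
  P2: Experience <- Industry -> Ability <- Region -> UnionMember <- UrbanRes -> Education <- ParentIncome
  P3: Experience <- Industry -> Ability -> ParentIncome
  P4: Experience <- Industry -> Ability -> UnionMember <- UrbanRes -> Education <- ParentIncome
The empty set is not sufficient: P3 (Experience <- Industry -> Ability -> ParentIncome) has no collider blocking it and no conditioned non-collider, so it is open.
Try {Industry}:
  P1: blocked at fork node Industry ∈ conditioning set.
  P2: blocked at fork node Industry ∈ conditioning set.
  P3: blocked at fork node Industry ∈ conditioning set.
  P4: blocked at fork node Industry ∈ conditioning set.
{Industry} contains no descendant of Experience and blocks every backdoor path.
No other singleton works — e.g. {UrbanRes} leaves P3 open — so {Industry} is the unique smallest valid adjustment set.

{Industry}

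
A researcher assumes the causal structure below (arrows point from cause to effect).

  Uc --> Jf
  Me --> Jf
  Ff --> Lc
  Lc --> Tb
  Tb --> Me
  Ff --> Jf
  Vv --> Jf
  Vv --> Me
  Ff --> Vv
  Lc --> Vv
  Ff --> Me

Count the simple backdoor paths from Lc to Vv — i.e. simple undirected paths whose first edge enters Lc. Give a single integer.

5

A backdoor path from Lc to Vv is any simple undirected path whose first edge points into Lc (i.e. leaves Lc via a parent).
Parents of Lc: {Ff}.
Enumerating:
  P1: Lc <- Ff -> Vv
  P2: Lc <- Ff -> Me <- Vv
  P3: Lc <- Ff -> Me -> Jf <- Vv
  P4: Lc <- Ff -> Jf <- Vv
  P5: Lc <- Ff -> Jf <- Me <- Vv
That exhausts the simple backdoor paths. Count: 5.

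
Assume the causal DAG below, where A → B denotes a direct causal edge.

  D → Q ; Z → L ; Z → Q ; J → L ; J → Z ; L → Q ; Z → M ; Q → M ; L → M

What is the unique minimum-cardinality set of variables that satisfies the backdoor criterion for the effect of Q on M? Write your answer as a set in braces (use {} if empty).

{L, Z}

Variables eligible for adjustment (non-descendants of Q, excluding Q and M): {D, J, L, Z}.
Backdoor paths from Q to M:
  P1: Q <- Z <- J -> L -> M
  P2: Q <- Z -> L -> M
  P3: Q <- Z -> M
  P4: Q <- L <- J -> Z -> M
  P5: Q <- L <- Z -> M
  P6: Q <- L -> M
The empty set is not sufficient: P1 (Q <- Z <- J -> L -> M) has no collider blocking it and no conditioned non-collider, so it is open.
Try {L, Z}:
  P1: blocked at chain node Z ∈ conditioning set.
  P2: blocked at fork node Z ∈ conditioning set.
  P3: blocked at fork node Z ∈ conditioning set.
  P4: blocked at chain node L ∈ conditioning set.
  P5: blocked at chain node L ∈ conditioning set.
  P6: blocked at fork node L ∈ conditioning set.
{L, Z} contains no descendant of Q and blocks every backdoor path.
Every element of {L, Z} is needed (dropping L leaves P6 open; dropping Z leaves P3 open), so no proper subset is valid.
Among all size-2 subsets of the eligible variables, only {L, Z} blocks every backdoor path, so it is the unique smallest valid adjustment set.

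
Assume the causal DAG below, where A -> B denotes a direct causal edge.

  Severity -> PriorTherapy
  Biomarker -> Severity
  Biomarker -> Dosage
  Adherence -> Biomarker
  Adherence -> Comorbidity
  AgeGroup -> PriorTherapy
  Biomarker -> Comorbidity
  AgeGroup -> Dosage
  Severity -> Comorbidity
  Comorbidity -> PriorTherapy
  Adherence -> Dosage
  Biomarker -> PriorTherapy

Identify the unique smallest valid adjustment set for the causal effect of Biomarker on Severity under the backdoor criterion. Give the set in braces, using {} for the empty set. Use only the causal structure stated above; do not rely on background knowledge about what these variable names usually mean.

{}

Variables eligible for adjustment (non-descendants of Biomarker, excluding Biomarker and Severity): {Adherence, AgeGroup}.
Backdoor paths from Biomarker to Severity:
  P1: Biomarker <- Adherence -> Comorbidity <- Severity
  P2: Biomarker <- Adherence -> Comorbidity -> PriorTherapy <- Severity
  P3: Biomarker <- Adherence -> Dosage <- AgeGroup -> PriorTherapy <- Severity
  P4: Biomarker <- Adherence -> Dosage <- AgeGroup -> PriorTherapy <- Comorbidity <- Severity
Each backdoor path contains an unconditioned collider, so every path is already blocked with the empty conditioning set:
  P1: blocked at collider Comorbidity (neither it nor any descendant is in the conditioning set).
  P2: blocked at collider PriorTherapy (neither it nor any descendant is in the conditioning set).
  P3: blocked at collider Dosage (neither it nor any descendant is in the conditioning set).
  P4: blocked at collider Dosage (neither it nor any descendant is in the conditioning set).
The empty set is therefore the unique smallest valid set.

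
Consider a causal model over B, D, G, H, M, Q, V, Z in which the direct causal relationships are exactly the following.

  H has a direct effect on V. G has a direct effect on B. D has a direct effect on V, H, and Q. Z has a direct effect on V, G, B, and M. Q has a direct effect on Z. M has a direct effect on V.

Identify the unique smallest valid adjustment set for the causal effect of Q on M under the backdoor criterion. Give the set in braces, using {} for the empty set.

{}

Variables eligible for adjustment (non-descendants of Q, excluding Q and M): {D, H}.
Backdoor paths from Q to M:
  P1: Q <- D -> H -> V <- Z -> M
  P2: Q <- D -> H -> V <- M
  P3: Q <- D -> V <- Z -> M
  P4: Q <- D -> V <- M
Each backdoor path contains an unconditioned collider, so every path is already blocked with the empty conditioning set:
  P1: blocked at collider V (neither it nor any descendant is in the conditioning set).
  P2: blocked at collider V (neither it nor any descendant is in the conditioning set).
  P3: blocked at collider V (neither it nor any descendant is in the conditioning set).
  P4: blocked at collider V (neither it nor any descendant is in the conditioning set).
The empty set is therefore the unique smallest valid set.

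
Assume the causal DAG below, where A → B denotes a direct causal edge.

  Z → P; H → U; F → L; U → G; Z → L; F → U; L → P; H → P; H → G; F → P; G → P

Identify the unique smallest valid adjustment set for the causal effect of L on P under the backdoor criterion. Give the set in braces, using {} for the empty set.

Variables eligible for adjustment (non-descendants of L, excluding L and P): {F, G, H, U, Z}.
Backdoor paths from L to P:
  P1: L <- F -> U <- H -> G -> P
  P2: L <- F -> U <- H -> P
  P3: L <- F -> U -> G <- H -> P
  P4: L <- F -> U -> G -> P
  P5: L <- F -> P
  P6: L <- Z -> P
The empty set is not sufficient: P4 (L <- F -> U -> G -> P) has no collider blocking it and no conditioned non-collider, so it is open.
Try {F, Z}:
  P1: blocked at fork node F ∈ conditioning set.
  P2: blocked at fork node F ∈ conditioning set.
  P3: blocked at fork node F ∈ conditioning set.
  P4: blocked at fork node F ∈ conditioning set.
  P5: blocked at fork node F ∈ conditioning set.
  P6: blocked at fork node Z ∈ conditioning set.
{F, Z} contains no descendant of L and blocks every backdoor path.
Every element of {F, Z} is needed (dropping F leaves P4 open; dropping Z leaves P6 open), so no proper subset is valid.
Among all size-2 subsets of the eligible variables, only {F, Z} blocks every backdoor path, so it is the unique smallest valid adjustment set.

{F, Z}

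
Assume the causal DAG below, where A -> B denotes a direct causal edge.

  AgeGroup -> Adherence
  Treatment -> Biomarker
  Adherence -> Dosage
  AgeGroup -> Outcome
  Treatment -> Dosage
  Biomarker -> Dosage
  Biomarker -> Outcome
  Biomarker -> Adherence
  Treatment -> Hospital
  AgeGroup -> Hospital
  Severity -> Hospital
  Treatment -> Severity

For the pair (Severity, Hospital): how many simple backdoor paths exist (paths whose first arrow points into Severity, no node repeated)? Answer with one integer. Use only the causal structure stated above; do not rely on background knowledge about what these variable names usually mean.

A backdoor path from Severity to Hospital is any simple undirected path whose first edge points into Severity (i.e. leaves Severity via a parent).
Parents of Severity: {Treatment}.
Enumerating:
  P1: Severity <- Treatment -> Biomarker -> Outcome <- AgeGroup -> Hospital
  P2: Severity <- Treatment -> Biomarker -> Adherence <- AgeGroup -> Hospital
  P3: Severity <- Treatment -> Biomarker -> Dosage <- Adherence <- AgeGroup -> Hospital
  P4: Severity <- Treatment -> Hospital
  P5: Severity <- Treatment -> Dosage <- Biomarker -> Outcome <- AgeGroup -> Hospital
  P6: Severity <- Treatment -> Dosage <- Biomarker -> Adherence <- AgeGroup -> Hospital
  P7: Severity <- Treatment -> Dosage <- Adherence <- AgeGroup -> Hospital
  P8: Severity <- Treatment -> Dosage <- Adherence <- Biomarker -> Outcome <- AgeGroup -> Hospital
That exhausts the simple backdoor paths. Count: 8.

8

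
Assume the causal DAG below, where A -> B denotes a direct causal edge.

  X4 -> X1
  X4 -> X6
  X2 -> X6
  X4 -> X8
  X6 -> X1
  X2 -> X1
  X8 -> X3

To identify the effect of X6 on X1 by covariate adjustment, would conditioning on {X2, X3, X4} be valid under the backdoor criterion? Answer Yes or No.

Backdoor paths from X6 to X1 (paths whose first edge points into X6):
  P1: X6 <- X2 -> X1
  P2: X6 <- X4 -> X1
Condition 1 (no descendant of X6 in the set): holds — descendants of X6 are {X1}; none are in {X2, X3, X4}.
Condition 2 (every backdoor path blocked by {X2, X3, X4}):
  P1: blocked at fork node X2 ∈ conditioning set.
  P2: blocked at fork node X4 ∈ conditioning set.
{X2, X3, X4} satisfies the backdoor criterion.

Yes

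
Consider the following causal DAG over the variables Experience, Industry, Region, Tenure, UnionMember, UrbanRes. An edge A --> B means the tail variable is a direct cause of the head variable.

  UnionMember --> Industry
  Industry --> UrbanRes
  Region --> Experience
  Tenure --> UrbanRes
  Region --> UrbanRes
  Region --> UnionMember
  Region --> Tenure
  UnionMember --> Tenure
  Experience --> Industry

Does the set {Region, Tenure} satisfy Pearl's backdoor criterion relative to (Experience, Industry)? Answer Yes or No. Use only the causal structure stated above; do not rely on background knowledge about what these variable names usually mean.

Yes

Backdoor paths from Experience to Industry (paths whose first edge points into Experience):
  P1: Experience <- Region -> UnionMember -> Industry
  P2: Experience <- Region -> UnionMember -> Tenure -> UrbanRes <- Industry
  P3: Experience <- Region -> Tenure <- UnionMember -> Industry
  P4: Experience <- Region -> Tenure -> UrbanRes <- Industry
  P5: Experience <- Region -> UrbanRes <- Industry
  P6: Experience <- Region -> UrbanRes <- Tenure <- UnionMember -> Industry
Condition 1 (no descendant of Experience in the set): holds — descendants of Experience are {Industry, UrbanRes}; none are in {Region, Tenure}.
Condition 2 (every backdoor path blocked by {Region, Tenure}):
  P1: blocked at fork node Region ∈ conditioning set.
  P2: blocked at fork node Region ∈ conditioning set.
  P3: blocked at fork node Region ∈ conditioning set.
  P4: blocked at fork node Region ∈ conditioning set.
  P5: blocked at fork node Region ∈ conditioning set.
  P6: blocked at fork node Region ∈ conditioning set.
{Region, Tenure} satisfies the backdoor criterion.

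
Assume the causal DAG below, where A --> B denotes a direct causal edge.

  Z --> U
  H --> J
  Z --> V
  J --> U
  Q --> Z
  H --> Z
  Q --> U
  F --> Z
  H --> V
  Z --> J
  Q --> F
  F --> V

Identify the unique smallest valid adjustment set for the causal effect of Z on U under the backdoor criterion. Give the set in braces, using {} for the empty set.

{H, Q}

Variables eligible for adjustment (non-descendants of Z, excluding Z and U): {F, H, Q}.
Backdoor paths from Z to U:
  P1: Z <- H -> V <- F <- Q -> U
  P2: Z <- H -> J -> U
  P3: Z <- Q -> F -> V <- H -> J -> U
  P4: Z <- Q -> U
  P5: Z <- F <- Q -> U
  P6: Z <- F -> V <- H -> J -> U
The empty set is not sufficient: P2 (Z <- H -> J -> U) has no collider blocking it and no conditioned non-collider, so it is open.
Try {H, Q}:
  P1: blocked at fork node H ∈ conditioning set.
  P2: blocked at fork node H ∈ conditioning set.
  P3: blocked at fork node Q ∈ conditioning set.
  P4: blocked at fork node Q ∈ conditioning set.
  P5: blocked at fork node Q ∈ conditioning set.
  P6: blocked at collider V (neither it nor any descendant is in the conditioning set).
{H, Q} contains no descendant of Z and blocks every backdoor path.
Every element of {H, Q} is needed (dropping H leaves P2 open; dropping Q leaves P4 open), so no proper subset is valid.
Among all size-2 subsets of the eligible variables, only {H, Q} blocks every backdoor path, so it is the unique smallest valid adjustment set.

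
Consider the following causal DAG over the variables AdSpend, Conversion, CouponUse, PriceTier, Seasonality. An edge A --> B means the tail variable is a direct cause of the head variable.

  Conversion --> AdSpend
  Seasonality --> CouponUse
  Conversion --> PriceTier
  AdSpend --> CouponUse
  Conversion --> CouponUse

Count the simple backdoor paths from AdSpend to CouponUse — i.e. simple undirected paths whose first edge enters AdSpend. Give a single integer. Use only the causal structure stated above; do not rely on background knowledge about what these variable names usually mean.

A backdoor path from AdSpend to CouponUse is any simple undirected path whose first edge points into AdSpend (i.e. leaves AdSpend via a parent).
Parents of AdSpend: {Conversion}.
Enumerating:
  P1: AdSpend <- Conversion -> CouponUse
That exhausts the simple backdoor paths. Count: 1.

1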